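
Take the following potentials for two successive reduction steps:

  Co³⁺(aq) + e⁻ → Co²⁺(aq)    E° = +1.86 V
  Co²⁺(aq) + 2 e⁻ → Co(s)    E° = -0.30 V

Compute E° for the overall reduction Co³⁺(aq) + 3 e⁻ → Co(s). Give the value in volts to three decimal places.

Since ΔG° = −nFE° is additive over sequential reductions, n₃E°₃ = n₁E°₁ + n₂E°₂.
E°₃ = (1×+1.86 + 2×-0.30) / 3 = (+1.260) / 3 = +0.420 V.
E° values themselves are not directly additive — weighting by electron count is essential.

+0.420 V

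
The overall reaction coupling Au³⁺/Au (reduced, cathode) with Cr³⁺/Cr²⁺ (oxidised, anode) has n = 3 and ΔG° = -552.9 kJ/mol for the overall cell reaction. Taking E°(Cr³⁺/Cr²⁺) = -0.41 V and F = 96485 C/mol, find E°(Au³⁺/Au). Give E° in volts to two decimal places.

+1.50 V

E°cell = −ΔG°/(nF) = −(-552.9×10³)/((3)(96485)) = +1.910 V.
Since Au³⁺/Au is the cathode and Cr³⁺/Cr²⁺ the anode, E°cell = E°(Au³⁺/Au) − E°(Cr³⁺/Cr²⁺).
So E°(Au³⁺/Au) = E°cell + E°(Cr³⁺/Cr²⁺) = +1.910 + (-0.41) = +1.50 V.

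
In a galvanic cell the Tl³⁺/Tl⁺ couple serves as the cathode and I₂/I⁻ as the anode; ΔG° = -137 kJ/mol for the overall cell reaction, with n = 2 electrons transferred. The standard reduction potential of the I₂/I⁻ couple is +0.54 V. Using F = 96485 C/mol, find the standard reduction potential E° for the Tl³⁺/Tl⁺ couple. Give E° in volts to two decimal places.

E°cell = −ΔG°/(nF) = −(-137×10³)/((2)(96485)) = +0.710 V.
Since Tl³⁺/Tl⁺ is the cathode and I₂/I⁻ the anode, E°cell = E°(Tl³⁺/Tl⁺) − E°(I₂/I⁻).
So E°(Tl³⁺/Tl⁺) = E°cell + E°(I₂/I⁻) = +0.710 + (+0.54) = +1.25 V.

+1.25 V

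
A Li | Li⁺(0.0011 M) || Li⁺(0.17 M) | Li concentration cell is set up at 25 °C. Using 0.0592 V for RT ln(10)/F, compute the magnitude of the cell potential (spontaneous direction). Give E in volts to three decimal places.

+0.130 V

For a concentration cell E°cell = 0. The 0.17 M side is the cathode (reduction is favoured where [Li⁺] is higher).
With n = 1, E = −(0.0592/1) log([Li⁺]ₐₙ/[Li⁺]꜀ₐₜ) = −(0.0592/1) log(0.0011/0.17) = −(0.0592/1)(-2.189) = +0.130 V.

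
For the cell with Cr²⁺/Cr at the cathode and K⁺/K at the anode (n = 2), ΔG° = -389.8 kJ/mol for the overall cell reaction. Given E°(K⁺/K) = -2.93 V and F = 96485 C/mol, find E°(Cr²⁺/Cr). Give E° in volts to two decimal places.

E°cell = −ΔG°/(nF) = −(-389.8×10³)/((2)(96485)) = +2.020 V.
Since Cr²⁺/Cr is the cathode and K⁺/K the anode, E°cell = E°(Cr²⁺/Cr) − E°(K⁺/K).
So E°(Cr²⁺/Cr) = E°cell + E°(K⁺/K) = +2.020 + (-2.93) = -0.91 V.

-0.91 V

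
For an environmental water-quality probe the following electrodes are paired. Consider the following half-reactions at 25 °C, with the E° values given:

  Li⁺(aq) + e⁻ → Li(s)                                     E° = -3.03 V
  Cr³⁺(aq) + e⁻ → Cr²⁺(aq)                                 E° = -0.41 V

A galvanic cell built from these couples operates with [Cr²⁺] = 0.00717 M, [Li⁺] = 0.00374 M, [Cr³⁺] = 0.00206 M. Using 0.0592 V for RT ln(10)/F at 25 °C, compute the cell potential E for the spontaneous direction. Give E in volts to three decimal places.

+2.732 V

Cr³⁺/Cr²⁺ is the cathode (higher E°), Li⁺/Li the anode: E°cell = -0.41 − (-3.03) = +2.62 V, n = 1.
Overall: Cr³⁺(aq) + Li(s) → Cr²⁺(aq) + Li⁺(aq)
Q = [Cr²⁺]·[Li⁺] / ([Cr³⁺]); log Q = -1.885.
E = E° − (0.0592/n) log Q = +2.62 − (0.0592/1)(-1.885) = +2.732 V.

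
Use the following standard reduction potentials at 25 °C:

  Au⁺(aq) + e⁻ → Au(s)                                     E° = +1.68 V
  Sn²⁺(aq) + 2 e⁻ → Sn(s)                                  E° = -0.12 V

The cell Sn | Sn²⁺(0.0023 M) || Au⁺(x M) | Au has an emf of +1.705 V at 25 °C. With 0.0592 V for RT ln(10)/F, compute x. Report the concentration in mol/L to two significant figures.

0.0012 M

Au⁺/Au is the cathode, Sn²⁺/Sn the anode: E°cell = +1.80 V, n = 2.
Overall reaction: 2 Au⁺(aq) + Sn(s) → 2 Au(s) + Sn²⁺(aq); Q = [Sn²⁺]^1/[Au⁺]^2.
From E = E° − (0.0592/n) log Q: log Q = (E° − E)·n/0.0592 = (+1.80 − (+1.705))·2/0.0592 = 3.2095.
So 2·log[Au⁺] = 1·log(0.0023) − log Q = -2.6383 − (3.2095) = -5.8478; log[Au⁺] = -5.8478 / 2 = -2.9239; [Au⁺] = 10^(-2.9239) ≈ 0.0012 M.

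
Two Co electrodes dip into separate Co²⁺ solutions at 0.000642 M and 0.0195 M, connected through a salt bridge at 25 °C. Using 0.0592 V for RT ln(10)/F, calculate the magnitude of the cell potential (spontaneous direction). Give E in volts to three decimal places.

For a concentration cell E°cell = 0. The 0.0195 M side is the cathode (reduction is favoured where [Co²⁺] is higher).
With n = 2, E = −(0.0592/2) log([Co²⁺]ₐₙ/[Co²⁺]꜀ₐₜ) = −(0.0592/2) log(0.000642/0.0195) = −(0.0592/2)(-1.482) = +0.044 V.

+0.044 V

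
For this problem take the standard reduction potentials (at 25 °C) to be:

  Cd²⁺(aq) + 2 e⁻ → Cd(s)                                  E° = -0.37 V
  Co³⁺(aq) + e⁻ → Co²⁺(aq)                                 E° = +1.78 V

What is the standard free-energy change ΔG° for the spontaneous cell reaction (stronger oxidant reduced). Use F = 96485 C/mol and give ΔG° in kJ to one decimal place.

-414.9 kJ

Co³⁺/Co²⁺ (E° = +1.78 V) is the cathode; Cd²⁺/Cd (E° = -0.37 V) is the anode, so E°cell = +2.15 V.
Balancing electrons gives n = 2 (lcm of 1 and 2).
ΔG° = −nFE° = −(2)(96485)(+2.15) = -414,886 J = -414.9 kJ.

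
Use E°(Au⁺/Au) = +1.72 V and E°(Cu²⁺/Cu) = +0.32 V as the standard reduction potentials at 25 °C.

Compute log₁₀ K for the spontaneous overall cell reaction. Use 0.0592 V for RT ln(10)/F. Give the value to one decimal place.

47.3

Cathode: Au⁺/Au; anode: Cu²⁺/Cu. E°cell = +1.40 V, n = 2.
log K = nE°cell / 0.0592 = (2)(+1.40) / 0.0592 = 47.3.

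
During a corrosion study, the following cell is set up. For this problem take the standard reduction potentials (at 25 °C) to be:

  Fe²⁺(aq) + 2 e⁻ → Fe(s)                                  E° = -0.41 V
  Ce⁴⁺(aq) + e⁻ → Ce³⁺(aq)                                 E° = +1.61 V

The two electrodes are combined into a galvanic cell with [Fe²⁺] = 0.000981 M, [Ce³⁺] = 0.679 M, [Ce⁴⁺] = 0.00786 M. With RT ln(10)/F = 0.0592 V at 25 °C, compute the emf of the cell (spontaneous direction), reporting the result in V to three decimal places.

Ce⁴⁺/Ce³⁺ is the cathode (higher E°), Fe²⁺/Fe the anode: E°cell = +1.61 − (-0.41) = +2.02 V, n = 2.
Overall: 2 Ce⁴⁺(aq) + Fe(s) → 2 Ce³⁺(aq) + Fe²⁺(aq)
Q = [Ce³⁺]^2·[Fe²⁺] / ([Ce⁴⁺]^2); log Q = 0.865.
E = E° − (0.0592/n) log Q = +2.02 − (0.0592/2)(0.865) = +1.994 V.

+1.994 V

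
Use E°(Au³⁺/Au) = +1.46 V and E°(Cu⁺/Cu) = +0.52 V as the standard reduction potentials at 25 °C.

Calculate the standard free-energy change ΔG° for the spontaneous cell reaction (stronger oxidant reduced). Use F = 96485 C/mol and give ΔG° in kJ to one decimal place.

-272.1 kJ

Au³⁺/Au (E° = +1.46 V) is the cathode; Cu⁺/Cu (E° = +0.52 V) is the anode, so E°cell = +0.94 V.
Balancing electrons gives n = 3 (lcm of 3 and 1).
ΔG° = −nFE° = −(3)(96485)(+0.94) = -272,088 J = -272.1 kJ.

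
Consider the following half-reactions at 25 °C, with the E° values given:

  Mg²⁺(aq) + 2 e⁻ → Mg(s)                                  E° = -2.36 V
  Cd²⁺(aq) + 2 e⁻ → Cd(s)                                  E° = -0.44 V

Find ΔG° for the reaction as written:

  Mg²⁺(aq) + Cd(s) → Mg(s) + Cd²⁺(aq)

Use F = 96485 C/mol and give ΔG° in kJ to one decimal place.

As written, Mg²⁺/Mg is reduced (cathode) and Cd²⁺/Cd is oxidised (anode), so E°cell = (-2.36) − (-0.44) = -1.92 V.
Balancing electrons gives n = 2.
ΔG° = −nFE° = −(2)(96485)(-1.92) = 370,502 J = +370.5 kJ.

+370.5 kJ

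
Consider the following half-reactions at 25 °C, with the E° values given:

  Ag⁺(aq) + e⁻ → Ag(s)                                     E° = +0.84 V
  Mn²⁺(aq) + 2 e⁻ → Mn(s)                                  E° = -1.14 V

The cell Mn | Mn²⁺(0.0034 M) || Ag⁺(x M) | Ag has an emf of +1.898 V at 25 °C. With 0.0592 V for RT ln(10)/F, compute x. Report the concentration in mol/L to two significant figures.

0.0024 M

Ag⁺/Ag is the cathode, Mn²⁺/Mn the anode: E°cell = +1.98 V, n = 2.
Overall reaction: 2 Ag⁺(aq) + Mn(s) → 2 Ag(s) + Mn²⁺(aq); Q = [Mn²⁺]^1/[Ag⁺]^2.
From E = E° − (0.0592/n) log Q: log Q = (E° − E)·n/0.0592 = (+1.98 − (+1.898))·2/0.0592 = 2.7703.
So 2·log[Ag⁺] = 1·log(0.0034) − log Q = -2.4685 − (2.7703) = -5.2388; log[Ag⁺] = -5.2388 / 2 = -2.6194; [Ag⁺] = 10^(-2.6194) ≈ 0.0024 M.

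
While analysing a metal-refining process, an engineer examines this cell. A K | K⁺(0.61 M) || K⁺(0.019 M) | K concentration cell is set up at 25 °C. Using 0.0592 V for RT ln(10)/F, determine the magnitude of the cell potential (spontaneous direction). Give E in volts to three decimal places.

For a concentration cell E°cell = 0. The 0.61 M side is the cathode (reduction is favoured where [K⁺] is higher).
With n = 1, E = −(0.0592/1) log([K⁺]ₐₙ/[K⁺]꜀ₐₜ) = −(0.0592/1) log(0.019/0.61) = −(0.0592/1)(-1.507) = +0.089 V.

+0.089 V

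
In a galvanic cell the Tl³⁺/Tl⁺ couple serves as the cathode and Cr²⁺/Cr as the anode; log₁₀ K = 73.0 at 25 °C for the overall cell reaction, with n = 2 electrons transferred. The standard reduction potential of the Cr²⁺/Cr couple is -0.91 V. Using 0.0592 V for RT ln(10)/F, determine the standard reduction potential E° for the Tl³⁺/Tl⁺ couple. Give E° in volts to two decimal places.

+1.25 V

E°cell = (0.0592/n)·log K = (0.0592/2)(73.0) = +2.161 V.
Since Tl³⁺/Tl⁺ is the cathode and Cr²⁺/Cr the anode, E°cell = E°(Tl³⁺/Tl⁺) − E°(Cr²⁺/Cr).
So E°(Tl³⁺/Tl⁺) = E°cell + E°(Cr²⁺/Cr) = +2.161 + (-0.91) = +1.25 V.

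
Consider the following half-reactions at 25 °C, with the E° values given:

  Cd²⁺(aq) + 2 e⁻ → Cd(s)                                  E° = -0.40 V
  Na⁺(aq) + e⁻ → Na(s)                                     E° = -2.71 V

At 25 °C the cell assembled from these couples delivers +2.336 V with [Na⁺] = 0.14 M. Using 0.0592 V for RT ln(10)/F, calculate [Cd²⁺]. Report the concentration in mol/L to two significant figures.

0.15 M

Cd²⁺/Cd is the cathode, Na⁺/Na the anode: E°cell = +2.31 V, n = 2.
Overall reaction: Cd²⁺(aq) + 2 Na(s) → Cd(s) + 2 Na⁺(aq); Q = [Na⁺]^2/[Cd²⁺]^1.
From E = E° − (0.0592/n) log Q: log Q = (E° − E)·n/0.0592 = (+2.31 − (+2.336))·2/0.0592 = -0.8784.
So 1·log[Cd²⁺] = 2·log(0.14) − log Q = -1.7077 − (-0.8784) = -0.8293; [Cd²⁺] = 10^(-0.8293) ≈ 0.15 M.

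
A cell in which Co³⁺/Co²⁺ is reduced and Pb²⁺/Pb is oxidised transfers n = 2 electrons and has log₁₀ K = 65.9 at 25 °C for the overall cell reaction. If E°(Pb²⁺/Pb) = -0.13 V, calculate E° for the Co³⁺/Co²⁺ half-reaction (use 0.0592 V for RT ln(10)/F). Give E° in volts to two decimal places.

E°cell = (0.0592/n)·log K = (0.0592/2)(65.9) = +1.951 V.
Since Co³⁺/Co²⁺ is the cathode and Pb²⁺/Pb the anode, E°cell = E°(Co³⁺/Co²⁺) − E°(Pb²⁺/Pb).
So E°(Co³⁺/Co²⁺) = E°cell + E°(Pb²⁺/Pb) = +1.951 + (-0.13) = +1.82 V.

+1.82 V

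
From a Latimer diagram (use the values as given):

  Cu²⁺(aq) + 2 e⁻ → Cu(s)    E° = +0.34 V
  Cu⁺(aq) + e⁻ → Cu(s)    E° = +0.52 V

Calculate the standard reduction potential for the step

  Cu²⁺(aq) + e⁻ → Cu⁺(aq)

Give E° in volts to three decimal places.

+0.160 V

Sequential free energies add, so n₃E°₃ = n₁E°₁ + n₂E°₂.
With n₃ = 2, and the known step contributing 1×(+0.52) V, the unknown satisfies 1·E° = 2×(+0.34) − 1×(+0.52) = +0.160.
E° = +0.160 / 1 = +0.160 V.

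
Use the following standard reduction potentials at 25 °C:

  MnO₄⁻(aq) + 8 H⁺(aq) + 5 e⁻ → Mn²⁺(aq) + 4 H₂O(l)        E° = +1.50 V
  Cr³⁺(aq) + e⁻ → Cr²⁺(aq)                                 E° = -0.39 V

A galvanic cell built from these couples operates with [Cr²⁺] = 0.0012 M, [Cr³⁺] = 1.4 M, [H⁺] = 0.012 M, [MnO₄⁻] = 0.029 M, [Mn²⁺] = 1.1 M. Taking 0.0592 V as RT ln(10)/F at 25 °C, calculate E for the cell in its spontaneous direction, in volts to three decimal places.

MnO₄⁻/Mn²⁺ is the cathode (higher E°), Cr³⁺/Cr²⁺ the anode: E°cell = +1.50 − (-0.39) = +1.89 V, n = 5.
Overall: MnO₄⁻(aq) + 8 H⁺(aq) + 5 Cr²⁺(aq) → Mn²⁺(aq) + 4 H₂O(l) + 5 Cr³⁺(aq)
Q = [Mn²⁺]·[Cr³⁺]^5 / ([MnO₄⁻]·[H⁺]^8·[Cr²⁺]^5); log Q = 32.280.
E = E° − (0.0592/n) log Q = +1.89 − (0.0592/5)(32.280) = +1.508 V.

+1.508 V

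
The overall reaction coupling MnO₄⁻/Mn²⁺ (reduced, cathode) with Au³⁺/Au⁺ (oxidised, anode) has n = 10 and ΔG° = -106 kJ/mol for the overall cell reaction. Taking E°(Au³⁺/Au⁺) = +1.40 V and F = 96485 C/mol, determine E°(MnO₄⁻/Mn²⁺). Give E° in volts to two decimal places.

E°cell = −ΔG°/(nF) = −(-106×10³)/((10)(96485)) = +0.110 V.
Since MnO₄⁻/Mn²⁺ is the cathode and Au³⁺/Au⁺ the anode, E°cell = E°(MnO₄⁻/Mn²⁺) − E°(Au³⁺/Au⁺).
So E°(MnO₄⁻/Mn²⁺) = E°cell + E°(Au³⁺/Au⁺) = +0.110 + (+1.40) = +1.51 V.

+1.51 V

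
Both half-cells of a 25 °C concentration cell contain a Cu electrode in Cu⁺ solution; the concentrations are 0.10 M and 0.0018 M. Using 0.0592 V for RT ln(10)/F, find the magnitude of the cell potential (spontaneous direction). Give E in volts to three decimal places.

For a concentration cell E°cell = 0. The 0.10 M side is the cathode (reduction is favoured where [Cu⁺] is higher).
With n = 1, E = −(0.0592/1) log([Cu⁺]ₐₙ/[Cu⁺]꜀ₐₜ) = −(0.0592/1) log(0.0018/0.1) = −(0.0592/1)(-1.745) = +0.103 V.

+0.103 V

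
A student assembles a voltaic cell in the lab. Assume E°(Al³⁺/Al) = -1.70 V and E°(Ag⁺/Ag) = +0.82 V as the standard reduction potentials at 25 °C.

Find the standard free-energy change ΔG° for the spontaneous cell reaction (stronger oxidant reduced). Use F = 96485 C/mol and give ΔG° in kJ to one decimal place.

-729.4 kJ

Ag⁺/Ag (E° = +0.82 V) is the cathode; Al³⁺/Al (E° = -1.70 V) is the anode, so E°cell = +2.52 V.
Balancing electrons gives n = 3 (lcm of 1 and 3).
ΔG° = −nFE° = −(3)(96485)(+2.52) = -729,427 J = -729.4 kJ.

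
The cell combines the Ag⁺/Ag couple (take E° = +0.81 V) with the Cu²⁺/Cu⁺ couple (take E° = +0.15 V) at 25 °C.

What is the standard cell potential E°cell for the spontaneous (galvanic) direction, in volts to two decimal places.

The Ag⁺/Ag couple has the higher reduction potential, so it is the cathode; Cu²⁺/Cu⁺ is oxidised at the anode.
E°cell = E°(cathode) − E°(anode) = (+0.81) − (+0.15) = +0.66 V.

+0.66 V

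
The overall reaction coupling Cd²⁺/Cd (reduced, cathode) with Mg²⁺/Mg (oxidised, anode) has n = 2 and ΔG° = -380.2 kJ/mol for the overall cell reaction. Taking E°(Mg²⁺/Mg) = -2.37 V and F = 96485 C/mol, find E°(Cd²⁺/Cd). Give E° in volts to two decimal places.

-0.40 V

E°cell = −ΔG°/(nF) = −(-380.2×10³)/((2)(96485)) = +1.970 V.
Since Cd²⁺/Cd is the cathode and Mg²⁺/Mg the anode, E°cell = E°(Cd²⁺/Cd) − E°(Mg²⁺/Mg).
So E°(Cd²⁺/Cd) = E°cell + E°(Mg²⁺/Mg) = +1.970 + (-2.37) = -0.40 V.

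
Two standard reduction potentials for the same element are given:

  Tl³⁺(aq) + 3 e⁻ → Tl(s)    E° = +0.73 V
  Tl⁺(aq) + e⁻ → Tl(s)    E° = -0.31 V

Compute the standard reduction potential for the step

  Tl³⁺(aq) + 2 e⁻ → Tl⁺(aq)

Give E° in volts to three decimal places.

+1.250 V

Sequential free energies add, so n₃E°₃ = n₁E°₁ + n₂E°₂.
With n₃ = 3, and the known step contributing 1×(-0.31) V, the unknown satisfies 2·E° = 3×(+0.73) − 1×(-0.31) = +2.500.
E° = +2.500 / 2 = +1.250 V.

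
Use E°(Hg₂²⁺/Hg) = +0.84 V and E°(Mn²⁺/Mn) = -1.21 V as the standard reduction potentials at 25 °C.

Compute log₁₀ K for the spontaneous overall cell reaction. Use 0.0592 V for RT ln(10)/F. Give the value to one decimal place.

69.3

Cathode: Hg₂²⁺/Hg; anode: Mn²⁺/Mn. E°cell = +2.05 V, n = 2.
log K = nE°cell / 0.0592 = (2)(+2.05) / 0.0592 = 69.3.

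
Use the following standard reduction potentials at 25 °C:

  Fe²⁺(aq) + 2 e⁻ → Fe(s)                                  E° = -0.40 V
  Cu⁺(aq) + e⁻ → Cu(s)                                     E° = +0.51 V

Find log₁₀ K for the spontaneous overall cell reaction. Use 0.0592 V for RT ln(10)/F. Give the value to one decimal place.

Cathode: Cu⁺/Cu; anode: Fe²⁺/Fe. E°cell = +0.91 V, n = 2.
log K = nE°cell / 0.0592 = (2)(+0.91) / 0.0592 = 30.7.

30.7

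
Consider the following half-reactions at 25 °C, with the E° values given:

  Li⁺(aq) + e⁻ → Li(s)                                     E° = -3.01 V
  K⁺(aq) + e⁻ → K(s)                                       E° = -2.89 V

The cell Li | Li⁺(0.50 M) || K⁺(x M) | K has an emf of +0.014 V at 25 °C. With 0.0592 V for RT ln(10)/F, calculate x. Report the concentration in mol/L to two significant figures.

K⁺/K is the cathode, Li⁺/Li the anode: E°cell = +0.12 V, n = 1.
Overall reaction: K⁺(aq) + Li(s) → K(s) + Li⁺(aq); Q = [Li⁺]^1/[K⁺]^1.
From E = E° − (0.0592/n) log Q: log Q = (E° − E)·n/0.0592 = (+0.12 − (+0.014))·1/0.0592 = 1.7905.
So 1·log[K⁺] = 1·log(0.5) − log Q = -0.3010 − (1.7905) = -2.0915; [K⁺] = 10^(-2.0915) ≈ 0.0081 M.

0.0081 M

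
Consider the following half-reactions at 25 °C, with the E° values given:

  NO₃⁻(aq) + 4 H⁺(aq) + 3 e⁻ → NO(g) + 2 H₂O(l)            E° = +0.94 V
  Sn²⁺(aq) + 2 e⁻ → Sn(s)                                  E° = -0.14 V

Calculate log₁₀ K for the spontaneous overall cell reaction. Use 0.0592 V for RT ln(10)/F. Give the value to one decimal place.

109.5

Cathode: NO₃⁻/NO; anode: Sn²⁺/Sn. E°cell = +1.08 V, n = 6.
log K = nE°cell / 0.0592 = (6)(+1.08) / 0.0592 = 109.5.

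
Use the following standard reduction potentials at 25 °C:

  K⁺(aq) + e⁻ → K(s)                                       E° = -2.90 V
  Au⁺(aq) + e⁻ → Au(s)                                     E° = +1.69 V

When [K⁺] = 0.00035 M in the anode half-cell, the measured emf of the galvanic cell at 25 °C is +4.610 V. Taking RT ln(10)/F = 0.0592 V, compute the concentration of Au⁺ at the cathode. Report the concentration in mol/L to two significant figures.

Au⁺/Au is the cathode, K⁺/K the anode: E°cell = +4.59 V, n = 1.
Overall reaction: Au⁺(aq) + K(s) → Au(s) + K⁺(aq); Q = [K⁺]^1/[Au⁺]^1.
From E = E° − (0.0592/n) log Q: log Q = (E° − E)·n/0.0592 = (+4.59 − (+4.610))·1/0.0592 = -0.3378.
So 1·log[Au⁺] = 1·log(0.00035) − log Q = -3.4559 − (-0.3378) = -3.1181; [Au⁺] = 10^(-3.1181) ≈ 0.00076 M.

0.00076 M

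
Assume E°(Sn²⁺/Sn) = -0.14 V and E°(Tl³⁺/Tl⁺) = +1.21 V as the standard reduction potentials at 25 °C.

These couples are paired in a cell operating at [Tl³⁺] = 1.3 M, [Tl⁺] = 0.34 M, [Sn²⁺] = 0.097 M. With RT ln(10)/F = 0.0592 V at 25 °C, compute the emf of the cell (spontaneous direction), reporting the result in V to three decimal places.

+1.397 V

Tl³⁺/Tl⁺ is the cathode (higher E°), Sn²⁺/Sn the anode: E°cell = +1.21 − (-0.14) = +1.35 V, n = 2.
Overall: Tl³⁺(aq) + Sn(s) → Tl⁺(aq) + Sn²⁺(aq)
Q = [Tl⁺]·[Sn²⁺] / ([Tl³⁺]); log Q = -1.596.
E = E° − (0.0592/n) log Q = +1.35 − (0.0592/2)(-1.596) = +1.397 V.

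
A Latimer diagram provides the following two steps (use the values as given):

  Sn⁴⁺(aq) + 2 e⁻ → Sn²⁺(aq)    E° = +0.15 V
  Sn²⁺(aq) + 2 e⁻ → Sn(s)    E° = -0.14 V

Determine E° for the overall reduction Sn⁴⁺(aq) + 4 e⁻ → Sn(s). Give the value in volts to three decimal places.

Since ΔG° = −nFE° is additive over sequential reductions, n₃E°₃ = n₁E°₁ + n₂E°₂.
E°₃ = (2×+0.15 + 2×-0.14) / 4 = (+0.020) / 4 = +0.005 V.

+0.005 V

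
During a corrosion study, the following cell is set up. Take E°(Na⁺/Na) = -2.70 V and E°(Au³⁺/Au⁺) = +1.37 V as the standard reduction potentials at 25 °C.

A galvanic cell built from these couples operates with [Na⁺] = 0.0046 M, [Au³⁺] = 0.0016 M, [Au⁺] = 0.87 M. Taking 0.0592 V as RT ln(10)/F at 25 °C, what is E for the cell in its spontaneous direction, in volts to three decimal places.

+4.127 V

Au³⁺/Au⁺ is the cathode (higher E°), Na⁺/Na the anode: E°cell = +1.37 − (-2.70) = +4.07 V, n = 2.
Overall: Au³⁺(aq) + 2 Na(s) → Au⁺(aq) + 2 Na⁺(aq)
Q = [Au⁺]·[Na⁺]^2 / ([Au³⁺]); log Q = -1.939.
E = E° − (0.0592/n) log Q = +4.07 − (0.0592/2)(-1.939) = +4.127 V.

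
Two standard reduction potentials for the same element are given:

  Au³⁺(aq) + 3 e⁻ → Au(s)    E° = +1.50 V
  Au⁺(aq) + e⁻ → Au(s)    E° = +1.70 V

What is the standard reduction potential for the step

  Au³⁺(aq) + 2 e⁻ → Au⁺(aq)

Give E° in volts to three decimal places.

Sequential free energies add, so n₃E°₃ = n₁E°₁ + n₂E°₂.
With n₃ = 3, and the known step contributing 1×(+1.70) V, the unknown satisfies 2·E° = 3×(+1.50) − 1×(+1.70) = +2.800.
E° = +2.800 / 2 = +1.400 V.

+1.400 V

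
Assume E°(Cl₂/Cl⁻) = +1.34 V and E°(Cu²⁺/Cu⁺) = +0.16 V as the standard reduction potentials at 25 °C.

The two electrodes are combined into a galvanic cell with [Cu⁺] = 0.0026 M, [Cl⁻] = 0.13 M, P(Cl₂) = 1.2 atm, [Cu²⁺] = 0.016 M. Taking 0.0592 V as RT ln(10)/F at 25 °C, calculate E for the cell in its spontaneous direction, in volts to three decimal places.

+1.188 V

Cl₂/Cl⁻ is the cathode (higher E°), Cu²⁺/Cu⁺ the anode: E°cell = +1.34 − (+0.16) = +1.18 V, n = 2.
Overall: Cl₂(g) + 2 Cu⁺(aq) → 2 Cl⁻(aq) + 2 Cu²⁺(aq)
Q = [Cl⁻]^2·[Cu²⁺]^2 / (P(Cl₂)·[Cu⁺]^2); log Q = -0.273.
E = E° − (0.0592/n) log Q = +1.18 − (0.0592/2)(-0.273) = +1.188 V.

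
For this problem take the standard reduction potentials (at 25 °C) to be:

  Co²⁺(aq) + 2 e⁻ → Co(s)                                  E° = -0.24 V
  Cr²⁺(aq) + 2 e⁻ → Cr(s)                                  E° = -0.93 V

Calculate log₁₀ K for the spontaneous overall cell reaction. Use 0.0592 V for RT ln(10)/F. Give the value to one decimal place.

Cathode: Co²⁺/Co; anode: Cr²⁺/Cr. E°cell = +0.69 V, n = 2.
log K = nE°cell / 0.0592 = (2)(+0.69) / 0.0592 = 23.3.

23.3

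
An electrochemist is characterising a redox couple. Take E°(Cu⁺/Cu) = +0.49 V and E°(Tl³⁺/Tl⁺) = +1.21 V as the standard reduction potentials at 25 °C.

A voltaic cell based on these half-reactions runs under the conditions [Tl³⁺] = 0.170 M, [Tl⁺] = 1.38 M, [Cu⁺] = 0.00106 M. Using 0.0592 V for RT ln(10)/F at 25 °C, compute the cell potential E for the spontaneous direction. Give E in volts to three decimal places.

Tl³⁺/Tl⁺ is the cathode (higher E°), Cu⁺/Cu the anode: E°cell = +1.21 − (+0.49) = +0.72 V, n = 2.
Overall: Tl³⁺(aq) + 2 Cu(s) → Tl⁺(aq) + 2 Cu⁺(aq)
Q = [Tl⁺]·[Cu⁺]^2 / ([Tl³⁺]); log Q = -5.040.
E = E° − (0.0592/n) log Q = +0.72 − (0.0592/2)(-5.040) = +0.869 V.

+0.869 V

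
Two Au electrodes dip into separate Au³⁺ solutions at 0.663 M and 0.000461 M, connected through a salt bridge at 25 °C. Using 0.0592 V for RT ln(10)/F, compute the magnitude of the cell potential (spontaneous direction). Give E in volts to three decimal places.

For a concentration cell E°cell = 0. The 0.663 M side is the cathode (reduction is favoured where [Au³⁺] is higher).
With n = 3, E = −(0.0592/3) log([Au³⁺]ₐₙ/[Au³⁺]꜀ₐₜ) = −(0.0592/3) log(0.000461/0.663) = −(0.0592/3)(-3.158) = +0.062 V.

+0.062 V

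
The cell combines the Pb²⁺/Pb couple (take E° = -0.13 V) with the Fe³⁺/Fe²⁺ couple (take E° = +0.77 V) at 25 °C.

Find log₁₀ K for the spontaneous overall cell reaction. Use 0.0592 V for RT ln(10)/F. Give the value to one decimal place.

Cathode: Fe³⁺/Fe²⁺; anode: Pb²⁺/Pb. E°cell = +0.90 V, n = 2.
log K = nE°cell / 0.0592 = (2)(+0.90) / 0.0592 = 30.4.

30.4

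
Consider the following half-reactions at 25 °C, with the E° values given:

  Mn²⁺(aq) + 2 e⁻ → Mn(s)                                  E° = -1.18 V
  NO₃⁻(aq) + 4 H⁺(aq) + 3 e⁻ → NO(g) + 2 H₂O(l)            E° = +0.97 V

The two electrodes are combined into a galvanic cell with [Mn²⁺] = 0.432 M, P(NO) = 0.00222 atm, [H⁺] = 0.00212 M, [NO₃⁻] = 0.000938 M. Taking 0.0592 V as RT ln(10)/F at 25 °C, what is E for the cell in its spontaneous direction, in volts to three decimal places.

NO₃⁻/NO is the cathode (higher E°), Mn²⁺/Mn the anode: E°cell = +0.97 − (-1.18) = +2.15 V, n = 6.
Overall: 2 NO₃⁻(aq) + 8 H⁺(aq) + 3 Mn(s) → 2 NO(g) + 4 H₂O(l) + 3 Mn²⁺(aq)
Q = P(NO)^2·[Mn²⁺]^3 / ([NO₃⁻]^2·[H⁺]^8); log Q = 21.044.
E = E° − (0.0592/n) log Q = +2.15 − (0.0592/6)(21.044) = +1.942 V.

+1.942 V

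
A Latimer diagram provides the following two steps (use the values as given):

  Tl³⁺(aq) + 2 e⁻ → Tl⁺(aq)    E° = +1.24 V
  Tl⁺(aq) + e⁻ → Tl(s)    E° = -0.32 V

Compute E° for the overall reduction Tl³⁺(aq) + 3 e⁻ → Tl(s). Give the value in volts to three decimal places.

Adding the free-energy changes (−nFE°) of the two steps gives −n₃FE°₃ = −n₁FE°₁ − n₂FE°₂.
E°₃ = (2×+1.24 + 1×-0.32) / 3 = (+2.160) / 3 = +0.720 V.

+0.720 V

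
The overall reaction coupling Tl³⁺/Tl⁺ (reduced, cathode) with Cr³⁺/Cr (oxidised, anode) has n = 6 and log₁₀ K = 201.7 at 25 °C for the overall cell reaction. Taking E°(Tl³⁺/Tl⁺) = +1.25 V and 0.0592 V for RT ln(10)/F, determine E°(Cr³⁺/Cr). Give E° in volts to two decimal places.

-0.74 V

E°cell = (0.0592/n)·log K = (0.0592/6)(201.7) = +1.990 V.
Since Tl³⁺/Tl⁺ is the cathode and Cr³⁺/Cr the anode, E°cell = E°(Tl³⁺/Tl⁺) − E°(Cr³⁺/Cr).
So E°(Cr³⁺/Cr) = E°(Tl³⁺/Tl⁺) − E°cell = (+1.25) − (+1.990) = -0.74 V.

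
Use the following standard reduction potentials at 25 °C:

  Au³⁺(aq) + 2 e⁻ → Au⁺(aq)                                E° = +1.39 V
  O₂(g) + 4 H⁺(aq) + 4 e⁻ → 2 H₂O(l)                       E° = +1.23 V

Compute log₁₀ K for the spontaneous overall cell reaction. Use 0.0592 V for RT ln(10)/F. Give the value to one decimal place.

Cathode: Au³⁺/Au⁺; anode: O₂/H₂O. E°cell = +0.16 V, n = 4.
log K = nE°cell / 0.0592 = (4)(+0.16) / 0.0592 = 10.8.

10.8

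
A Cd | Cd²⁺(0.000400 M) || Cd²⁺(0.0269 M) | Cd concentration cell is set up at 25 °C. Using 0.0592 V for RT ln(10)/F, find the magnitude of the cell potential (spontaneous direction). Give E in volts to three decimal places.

+0.054 V

For a concentration cell E°cell = 0. The 0.0269 M side is the cathode (reduction is favoured where [Cd²⁺] is higher).
With n = 2, E = −(0.0592/2) log([Cd²⁺]ₐₙ/[Cd²⁺]꜀ₐₜ) = −(0.0592/2) log(0.0004/0.0269) = −(0.0592/2)(-1.828) = +0.054 V.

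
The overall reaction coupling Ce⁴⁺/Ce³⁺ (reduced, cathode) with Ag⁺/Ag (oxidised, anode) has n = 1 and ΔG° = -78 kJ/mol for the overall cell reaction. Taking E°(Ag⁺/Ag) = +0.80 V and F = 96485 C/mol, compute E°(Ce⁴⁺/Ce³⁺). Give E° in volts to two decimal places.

+1.61 V

E°cell = −ΔG°/(nF) = −(-78×10³)/((1)(96485)) = +0.808 V.
Since Ce⁴⁺/Ce³⁺ is the cathode and Ag⁺/Ag the anode, E°cell = E°(Ce⁴⁺/Ce³⁺) − E°(Ag⁺/Ag).
So E°(Ce⁴⁺/Ce³⁺) = E°cell + E°(Ag⁺/Ag) = +0.808 + (+0.80) = +1.61 V.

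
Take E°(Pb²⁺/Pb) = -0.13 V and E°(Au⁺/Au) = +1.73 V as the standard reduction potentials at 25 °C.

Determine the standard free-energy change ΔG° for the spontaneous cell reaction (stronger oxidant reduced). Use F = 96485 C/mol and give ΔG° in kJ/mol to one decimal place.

Au⁺/Au (E° = +1.73 V) is the cathode; Pb²⁺/Pb (E° = -0.13 V) is the anode, so E°cell = +1.86 V.
Balancing electrons gives n = 2 (lcm of 1 and 2).
ΔG° = −nFE° = −(2)(96485)(+1.86) = -358,924 J = -358.9 kJ/mol.

-358.9 kJ/mol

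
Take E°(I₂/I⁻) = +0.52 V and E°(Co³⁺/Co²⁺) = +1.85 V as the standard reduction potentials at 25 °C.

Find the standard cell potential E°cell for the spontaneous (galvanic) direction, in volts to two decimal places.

The Co³⁺/Co²⁺ couple has the higher reduction potential, so it is the cathode; I₂/I⁻ is oxidised at the anode.
E°cell = E°(cathode) − E°(anode) = (+1.85) − (+0.52) = +1.33 V.

+1.33 V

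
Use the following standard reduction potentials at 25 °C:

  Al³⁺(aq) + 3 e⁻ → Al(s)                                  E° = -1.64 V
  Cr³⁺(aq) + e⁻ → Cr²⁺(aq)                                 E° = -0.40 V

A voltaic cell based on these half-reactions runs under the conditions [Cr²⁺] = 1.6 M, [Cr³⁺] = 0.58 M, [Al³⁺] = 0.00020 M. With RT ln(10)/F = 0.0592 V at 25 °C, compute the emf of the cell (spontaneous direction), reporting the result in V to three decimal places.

+1.287 V

Cr³⁺/Cr²⁺ is the cathode (higher E°), Al³⁺/Al the anode: E°cell = -0.40 − (-1.64) = +1.24 V, n = 3.
Overall: 3 Cr³⁺(aq) + Al(s) → 3 Cr²⁺(aq) + Al³⁺(aq)
Q = [Cr²⁺]^3·[Al³⁺] / ([Cr³⁺]^3); log Q = -2.377.
E = E° − (0.0592/n) log Q = +1.24 − (0.0592/3)(-2.377) = +1.287 V.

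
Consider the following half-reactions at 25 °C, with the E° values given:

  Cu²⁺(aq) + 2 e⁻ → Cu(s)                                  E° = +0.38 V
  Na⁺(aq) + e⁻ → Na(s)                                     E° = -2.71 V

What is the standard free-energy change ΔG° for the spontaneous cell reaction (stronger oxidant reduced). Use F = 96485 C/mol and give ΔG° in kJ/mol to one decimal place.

-596.3 kJ/mol

Cu²⁺/Cu (E° = +0.38 V) is the cathode; Na⁺/Na (E° = -2.71 V) is the anode, so E°cell = +3.09 V.
Balancing electrons gives n = 2 (lcm of 2 and 1).
ΔG° = −nFE° = −(2)(96485)(+3.09) = -596,277 J = -596.3 kJ/mol.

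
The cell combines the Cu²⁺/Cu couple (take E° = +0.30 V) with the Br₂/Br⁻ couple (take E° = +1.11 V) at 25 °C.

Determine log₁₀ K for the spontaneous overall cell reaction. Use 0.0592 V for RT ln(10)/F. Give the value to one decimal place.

Cathode: Br₂/Br⁻; anode: Cu²⁺/Cu. E°cell = +0.81 V, n = 2.
log K = nE°cell / 0.0592 = (2)(+0.81) / 0.0592 = 27.4.

27.4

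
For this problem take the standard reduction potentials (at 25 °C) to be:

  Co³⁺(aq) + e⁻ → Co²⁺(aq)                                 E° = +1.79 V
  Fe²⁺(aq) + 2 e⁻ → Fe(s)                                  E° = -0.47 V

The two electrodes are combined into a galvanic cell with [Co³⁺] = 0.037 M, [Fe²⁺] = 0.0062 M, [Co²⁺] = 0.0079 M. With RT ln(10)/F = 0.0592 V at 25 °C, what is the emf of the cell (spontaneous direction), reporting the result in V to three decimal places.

Co³⁺/Co²⁺ is the cathode (higher E°), Fe²⁺/Fe the anode: E°cell = +1.79 − (-0.47) = +2.26 V, n = 2.
Overall: 2 Co³⁺(aq) + Fe(s) → 2 Co²⁺(aq) + Fe²⁺(aq)
Q = [Co²⁺]^2·[Fe²⁺] / ([Co³⁺]^2); log Q = -3.549.
E = E° − (0.0592/n) log Q = +2.26 − (0.0592/2)(-3.549) = +2.365 V.

+2.365 V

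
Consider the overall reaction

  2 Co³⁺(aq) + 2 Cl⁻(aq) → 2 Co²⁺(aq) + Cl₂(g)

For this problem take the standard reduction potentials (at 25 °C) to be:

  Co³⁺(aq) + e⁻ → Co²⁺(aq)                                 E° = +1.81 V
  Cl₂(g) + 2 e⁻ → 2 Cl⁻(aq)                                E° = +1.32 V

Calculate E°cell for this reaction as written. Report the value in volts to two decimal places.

+0.49 V

The Co³⁺/Co²⁺ couple has the higher reduction potential, so it is the cathode; Cl₂/Cl⁻ is oxidised at the anode.
E°cell = E°(cathode) − E°(anode) = (+1.81) − (+1.32) = +0.49 V.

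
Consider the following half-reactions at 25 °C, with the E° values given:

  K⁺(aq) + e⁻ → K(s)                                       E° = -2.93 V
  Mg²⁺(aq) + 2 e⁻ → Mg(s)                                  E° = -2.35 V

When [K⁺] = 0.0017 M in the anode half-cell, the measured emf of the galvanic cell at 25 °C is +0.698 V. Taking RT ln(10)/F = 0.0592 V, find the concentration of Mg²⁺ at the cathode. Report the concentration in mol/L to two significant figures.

0.028 M

Mg²⁺/Mg is the cathode, K⁺/K the anode: E°cell = +0.58 V, n = 2.
Overall reaction: Mg²⁺(aq) + 2 K(s) → Mg(s) + 2 K⁺(aq); Q = [K⁺]^2/[Mg²⁺]^1.
From E = E° − (0.0592/n) log Q: log Q = (E° − E)·n/0.0592 = (+0.58 − (+0.698))·2/0.0592 = -3.9865.
So 1·log[Mg²⁺] = 2·log(0.0017) − log Q = -5.5391 − (-3.9865) = -1.5526; [Mg²⁺] = 10^(-1.5526) ≈ 0.028 M.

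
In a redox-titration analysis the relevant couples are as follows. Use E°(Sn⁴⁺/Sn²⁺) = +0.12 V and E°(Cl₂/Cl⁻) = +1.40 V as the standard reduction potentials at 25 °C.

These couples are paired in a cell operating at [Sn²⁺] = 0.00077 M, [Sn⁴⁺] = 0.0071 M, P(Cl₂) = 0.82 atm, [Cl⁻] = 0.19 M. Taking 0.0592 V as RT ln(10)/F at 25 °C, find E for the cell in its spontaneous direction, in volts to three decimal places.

+1.292 V

Cl₂/Cl⁻ is the cathode (higher E°), Sn⁴⁺/Sn²⁺ the anode: E°cell = +1.40 − (+0.12) = +1.28 V, n = 2.
Overall: Cl₂(g) + Sn²⁺(aq) → 2 Cl⁻(aq) + Sn⁴⁺(aq)
Q = [Cl⁻]^2·[Sn⁴⁺] / (P(Cl₂)·[Sn²⁺]); log Q = -0.392.
E = E° − (0.0592/n) log Q = +1.28 − (0.0592/2)(-0.392) = +1.292 V.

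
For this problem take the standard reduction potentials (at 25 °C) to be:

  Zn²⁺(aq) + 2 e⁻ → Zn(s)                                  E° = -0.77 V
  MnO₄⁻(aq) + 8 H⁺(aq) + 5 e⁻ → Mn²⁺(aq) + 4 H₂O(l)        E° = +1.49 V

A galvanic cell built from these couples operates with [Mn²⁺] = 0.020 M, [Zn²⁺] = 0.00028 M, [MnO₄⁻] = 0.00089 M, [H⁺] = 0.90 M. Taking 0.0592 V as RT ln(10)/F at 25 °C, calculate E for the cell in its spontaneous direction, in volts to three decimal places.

+2.345 V

MnO₄⁻/Mn²⁺ is the cathode (higher E°), Zn²⁺/Zn the anode: E°cell = +1.49 − (-0.77) = +2.26 V, n = 10.
Overall: 2 MnO₄⁻(aq) + 16 H⁺(aq) + 5 Zn(s) → 2 Mn²⁺(aq) + 8 H₂O(l) + 5 Zn²⁺(aq)
Q = [Mn²⁺]^2·[Zn²⁺]^5 / ([MnO₄⁻]^2·[H⁺]^16); log Q = -14.329.
E = E° − (0.0592/n) log Q = +2.26 − (0.0592/10)(-14.329) = +2.345 V.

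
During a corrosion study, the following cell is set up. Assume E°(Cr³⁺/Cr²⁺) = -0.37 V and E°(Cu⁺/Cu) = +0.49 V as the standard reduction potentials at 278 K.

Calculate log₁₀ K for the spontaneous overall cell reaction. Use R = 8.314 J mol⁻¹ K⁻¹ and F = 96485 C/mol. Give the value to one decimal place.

15.6

Cathode: Cu⁺/Cu; anode: Cr³⁺/Cr²⁺. E°cell = (+0.49) − (-0.37) = +0.86 V, with n = 1.
ΔG° = −nFE° = −RT ln K, so ln K = nFE°/(RT) = (1)(96485)(+0.86) / ((8.314)(278)) = 35.901.
log₁₀ K = 35.901 / ln 10 = 15.6.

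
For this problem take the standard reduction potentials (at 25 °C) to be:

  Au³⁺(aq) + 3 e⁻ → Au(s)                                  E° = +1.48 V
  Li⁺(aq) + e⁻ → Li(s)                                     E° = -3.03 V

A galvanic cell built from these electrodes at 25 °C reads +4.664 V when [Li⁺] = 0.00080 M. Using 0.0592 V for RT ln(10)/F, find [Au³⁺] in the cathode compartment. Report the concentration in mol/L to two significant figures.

Au³⁺/Au is the cathode, Li⁺/Li the anode: E°cell = +4.51 V, n = 3.
Overall reaction: Au³⁺(aq) + 3 Li(s) → Au(s) + 3 Li⁺(aq); Q = [Li⁺]^3/[Au³⁺]^1.
From E = E° − (0.0592/n) log Q: log Q = (E° − E)·n/0.0592 = (+4.51 − (+4.664))·3/0.0592 = -7.8041.
So 1·log[Au³⁺] = 3·log(0.0008) − log Q = -9.2907 − (-7.8041) = -1.4866; [Au³⁺] = 10^(-1.4866) ≈ 0.033 M.

0.033 M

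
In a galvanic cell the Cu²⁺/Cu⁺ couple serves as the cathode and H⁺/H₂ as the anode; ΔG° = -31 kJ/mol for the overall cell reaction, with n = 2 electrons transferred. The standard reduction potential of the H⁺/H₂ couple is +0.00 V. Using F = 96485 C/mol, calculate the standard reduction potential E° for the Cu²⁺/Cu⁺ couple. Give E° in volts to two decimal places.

+0.16 V

E°cell = −ΔG°/(nF) = −(-31×10³)/((2)(96485)) = +0.161 V.
Since Cu²⁺/Cu⁺ is the cathode and H⁺/H₂ the anode, E°cell = E°(Cu²⁺/Cu⁺) − E°(H⁺/H₂).
So E°(Cu²⁺/Cu⁺) = E°cell + E°(H⁺/H₂) = +0.161 + (+0.00) = +0.16 V.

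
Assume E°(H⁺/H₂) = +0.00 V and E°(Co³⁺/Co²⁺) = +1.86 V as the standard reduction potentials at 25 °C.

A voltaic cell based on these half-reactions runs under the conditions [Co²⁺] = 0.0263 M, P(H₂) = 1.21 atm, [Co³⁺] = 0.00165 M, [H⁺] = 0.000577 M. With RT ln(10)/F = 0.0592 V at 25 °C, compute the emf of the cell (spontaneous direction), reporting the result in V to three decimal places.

+1.983 V

Co³⁺/Co²⁺ is the cathode (higher E°), H⁺/H₂ the anode: E°cell = +1.86 − (+0.00) = +1.86 V, n = 2.
Overall: 2 Co³⁺(aq) + H₂(g) → 2 Co²⁺(aq) + 2 H⁺(aq)
Q = [Co²⁺]^2·[H⁺]^2 / ([Co³⁺]^2·P(H₂)); log Q = -4.155.
E = E° − (0.0592/n) log Q = +1.86 − (0.0592/2)(-4.155) = +1.983 V.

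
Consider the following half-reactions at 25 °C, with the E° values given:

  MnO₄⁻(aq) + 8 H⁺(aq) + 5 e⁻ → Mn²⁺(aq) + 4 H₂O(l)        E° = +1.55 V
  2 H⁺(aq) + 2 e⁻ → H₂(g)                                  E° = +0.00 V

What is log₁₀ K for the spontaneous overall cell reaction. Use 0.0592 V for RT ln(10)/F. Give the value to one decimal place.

Cathode: MnO₄⁻/Mn²⁺; anode: H⁺/H₂. E°cell = +1.55 V, n = 10.
log K = nE°cell / 0.0592 = (10)(+1.55) / 0.0592 = 261.8.

261.8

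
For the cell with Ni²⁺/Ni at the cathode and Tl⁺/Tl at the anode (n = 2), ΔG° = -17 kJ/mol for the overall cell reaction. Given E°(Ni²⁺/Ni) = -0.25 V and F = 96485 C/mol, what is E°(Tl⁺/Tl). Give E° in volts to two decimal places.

-0.34 V

E°cell = −ΔG°/(nF) = −(-17×10³)/((2)(96485)) = +0.088 V.
Since Ni²⁺/Ni is the cathode and Tl⁺/Tl the anode, E°cell = E°(Ni²⁺/Ni) − E°(Tl⁺/Tl).
So E°(Tl⁺/Tl) = E°(Ni²⁺/Ni) − E°cell = (-0.25) − (+0.088) = -0.34 V.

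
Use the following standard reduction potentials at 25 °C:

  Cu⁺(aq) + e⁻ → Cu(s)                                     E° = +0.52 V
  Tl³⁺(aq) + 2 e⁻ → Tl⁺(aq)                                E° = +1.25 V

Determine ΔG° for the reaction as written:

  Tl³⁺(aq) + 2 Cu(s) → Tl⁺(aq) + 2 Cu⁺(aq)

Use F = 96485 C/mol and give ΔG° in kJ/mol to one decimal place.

-140.9 kJ/mol

As written, Tl³⁺/Tl⁺ is reduced (cathode) and Cu⁺/Cu is oxidised (anode), so E°cell = (+1.25) − (+0.52) = +0.73 V.
Balancing electrons gives n = 2.
ΔG° = −nFE° = −(2)(96485)(+0.73) = -140,868 J = -140.9 kJ/mol.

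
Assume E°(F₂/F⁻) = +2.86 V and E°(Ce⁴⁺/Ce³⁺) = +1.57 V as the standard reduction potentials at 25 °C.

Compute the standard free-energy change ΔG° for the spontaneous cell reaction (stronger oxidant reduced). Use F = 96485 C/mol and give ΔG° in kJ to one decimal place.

-248.9 kJ

F₂/F⁻ (E° = +2.86 V) is the cathode; Ce⁴⁺/Ce³⁺ (E° = +1.57 V) is the anode, so E°cell = +1.29 V.
Balancing electrons gives n = 2 (lcm of 2 and 1).
ΔG° = −nFE° = −(2)(96485)(+1.29) = -248,931 J = -248.9 kJ.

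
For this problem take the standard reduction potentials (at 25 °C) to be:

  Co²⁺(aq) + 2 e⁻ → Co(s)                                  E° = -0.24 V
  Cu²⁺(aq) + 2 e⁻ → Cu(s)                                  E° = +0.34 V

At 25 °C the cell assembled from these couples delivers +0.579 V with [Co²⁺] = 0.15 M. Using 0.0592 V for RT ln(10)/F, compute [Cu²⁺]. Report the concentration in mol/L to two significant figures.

0.14 M

Cu²⁺/Cu is the cathode, Co²⁺/Co the anode: E°cell = +0.58 V, n = 2.
Overall reaction: Cu²⁺(aq) + Co(s) → Cu(s) + Co²⁺(aq); Q = [Co²⁺]^1/[Cu²⁺]^1.
From E = E° − (0.0592/n) log Q: log Q = (E° − E)·n/0.0592 = (+0.58 − (+0.579))·2/0.0592 = 0.0338.
So 1·log[Cu²⁺] = 1·log(0.15) − log Q = -0.8239 − (0.0338) = -0.8577; [Cu²⁺] = 10^(-0.8577) ≈ 0.14 M.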